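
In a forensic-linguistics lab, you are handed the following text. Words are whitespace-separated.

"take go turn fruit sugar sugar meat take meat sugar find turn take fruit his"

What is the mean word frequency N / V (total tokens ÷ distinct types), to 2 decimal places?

1.88

N = 15 tokens, V = 8 types.
Mean frequency = N / V = 15 / 8 = 1.88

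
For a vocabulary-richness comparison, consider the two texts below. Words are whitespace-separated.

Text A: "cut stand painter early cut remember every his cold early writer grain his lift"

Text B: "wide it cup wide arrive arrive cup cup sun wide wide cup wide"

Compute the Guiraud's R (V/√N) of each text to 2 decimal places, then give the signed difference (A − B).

A: V=11, N=14, R=2.94
B: V=5, N=13, R=1.39
Difference = 2.94 − 1.39 = 1.55

1.55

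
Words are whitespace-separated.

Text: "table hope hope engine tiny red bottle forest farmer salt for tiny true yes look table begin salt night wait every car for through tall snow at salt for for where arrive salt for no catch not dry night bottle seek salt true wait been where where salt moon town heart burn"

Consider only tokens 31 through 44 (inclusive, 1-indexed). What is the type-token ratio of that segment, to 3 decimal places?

0.929

Segment tokens 31–44: where, arrive, salt, for, no, catch, not, dry, night, bottle, seek, salt, true, wait
Segment N = 14, segment V = 13.
TTR = 13 / 14 = 0.929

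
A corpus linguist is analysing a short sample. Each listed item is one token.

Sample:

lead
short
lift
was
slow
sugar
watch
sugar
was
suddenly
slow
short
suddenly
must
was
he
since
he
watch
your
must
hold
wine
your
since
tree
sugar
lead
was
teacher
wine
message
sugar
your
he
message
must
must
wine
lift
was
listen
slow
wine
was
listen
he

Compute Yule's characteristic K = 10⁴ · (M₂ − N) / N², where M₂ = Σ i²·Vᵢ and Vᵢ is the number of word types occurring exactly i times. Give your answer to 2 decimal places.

479.86

Frequencies: was:6, sugar:4, must:4, he:4, wine:4, slow:3, your:3, lead:2, short:2, lift:2, watch:2, suddenly:2, since:2, message:2, listen:2, hold:1, tree:1, teacher:1
N = 47. Frequency spectrum: V_1=3, V_2=8, V_3=2, V_4=4, V_6=1
M₂ = 1²·3 + 2²·8 + 3²·2 + 4²·4 + 6²·1 = 153
K = 10000 × (153 − 47) / 47² = 479.86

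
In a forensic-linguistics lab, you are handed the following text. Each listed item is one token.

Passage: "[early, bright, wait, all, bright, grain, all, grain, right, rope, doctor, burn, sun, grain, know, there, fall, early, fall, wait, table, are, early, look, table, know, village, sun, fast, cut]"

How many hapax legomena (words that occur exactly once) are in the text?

Frequencies: early:3, grain:3, bright:2, wait:2, all:2, sun:2, know:2, fall:2, table:2, right:1, rope:1, doctor:1, burn:1, there:1, are:1, look:1, village:1, fast:1, cut:1
Hapax (freq=1): are, burn, cut, doctor, fast, look, right, rope, there, village

10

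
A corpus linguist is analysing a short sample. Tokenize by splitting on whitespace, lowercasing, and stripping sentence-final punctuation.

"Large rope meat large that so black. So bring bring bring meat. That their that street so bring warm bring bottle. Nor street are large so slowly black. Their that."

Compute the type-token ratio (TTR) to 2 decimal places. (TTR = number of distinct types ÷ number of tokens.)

0.47

N = 30 tokens, V = 14 types.
TTR = V / N = 14 / 30 = 0.47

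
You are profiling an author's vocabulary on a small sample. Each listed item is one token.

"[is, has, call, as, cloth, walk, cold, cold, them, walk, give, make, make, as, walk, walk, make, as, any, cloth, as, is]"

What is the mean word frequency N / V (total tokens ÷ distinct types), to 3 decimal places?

N = 22 tokens, V = 11 types.
Mean frequency = N / V = 22 / 11 = 2.000

2.000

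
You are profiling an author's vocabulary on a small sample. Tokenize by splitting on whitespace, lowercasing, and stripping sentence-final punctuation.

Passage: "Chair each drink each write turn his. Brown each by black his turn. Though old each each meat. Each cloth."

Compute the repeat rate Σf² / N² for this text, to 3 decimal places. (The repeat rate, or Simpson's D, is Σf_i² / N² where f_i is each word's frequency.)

0.135

Frequencies: each:6, turn:2, his:2, chair:1, drink:1, write:1, brown:1, by:1, black:1, though:1, old:1, meat:1, cloth:1
Σf² = 54; N² = 400
Repeat rate = 54 / 400 = 0.135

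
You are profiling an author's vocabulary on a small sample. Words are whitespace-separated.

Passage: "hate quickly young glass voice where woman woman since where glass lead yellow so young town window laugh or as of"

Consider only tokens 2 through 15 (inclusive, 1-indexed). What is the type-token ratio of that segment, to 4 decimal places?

Segment tokens 2–15: quickly, young, glass, voice, where, woman, woman, since, where, glass, lead, yellow, so, young
Segment N = 14, segment V = 10.
TTR = 10 / 14 = 0.7143

0.7143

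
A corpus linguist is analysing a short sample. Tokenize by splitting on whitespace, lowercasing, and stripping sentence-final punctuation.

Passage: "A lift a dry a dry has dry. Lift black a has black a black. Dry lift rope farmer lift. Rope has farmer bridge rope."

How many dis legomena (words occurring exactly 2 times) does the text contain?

Frequencies: a:5, lift:4, dry:4, has:3, black:3, rope:3, farmer:2, bridge:1
Words with frequency 2: farmer

1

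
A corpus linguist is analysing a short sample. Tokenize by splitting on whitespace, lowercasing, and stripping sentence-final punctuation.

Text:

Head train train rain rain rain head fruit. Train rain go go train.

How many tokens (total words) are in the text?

Tokens: head, train, train, rain, rain, rain, head, fruit, train, rain, go, go, train
N = 13

13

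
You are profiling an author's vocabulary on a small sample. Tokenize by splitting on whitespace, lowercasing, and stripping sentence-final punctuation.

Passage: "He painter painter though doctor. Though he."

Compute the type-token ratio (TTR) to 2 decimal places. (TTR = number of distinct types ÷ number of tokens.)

N = 7 tokens, V = 4 types.
TTR = V / N = 4 / 7 = 0.57

0.57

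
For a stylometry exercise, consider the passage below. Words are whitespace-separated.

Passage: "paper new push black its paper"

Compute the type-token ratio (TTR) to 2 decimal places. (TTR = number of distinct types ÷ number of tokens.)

0.83

N = 6 tokens, V = 5 types.
TTR = V / N = 5 / 6 = 0.83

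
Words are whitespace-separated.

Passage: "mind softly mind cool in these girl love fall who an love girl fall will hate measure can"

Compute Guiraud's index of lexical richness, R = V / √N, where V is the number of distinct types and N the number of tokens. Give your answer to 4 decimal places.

N = 18, V = 14.
√N = 4.242641
R = 14 / 4.242641 = 3.2998

3.2998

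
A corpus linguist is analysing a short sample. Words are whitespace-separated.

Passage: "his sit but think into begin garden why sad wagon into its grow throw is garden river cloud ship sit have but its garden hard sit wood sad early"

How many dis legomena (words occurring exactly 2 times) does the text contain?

Frequencies: sit:3, garden:3, but:2, into:2, sad:2, its:2, his:1, think:1, begin:1, why:1, wagon:1, grow:1, throw:1, is:1, river:1, cloud:1, ship:1, have:1, hard:1, wood:1, … (1 more, each freq 1)
Words with frequency 2: but, into, its, sad

4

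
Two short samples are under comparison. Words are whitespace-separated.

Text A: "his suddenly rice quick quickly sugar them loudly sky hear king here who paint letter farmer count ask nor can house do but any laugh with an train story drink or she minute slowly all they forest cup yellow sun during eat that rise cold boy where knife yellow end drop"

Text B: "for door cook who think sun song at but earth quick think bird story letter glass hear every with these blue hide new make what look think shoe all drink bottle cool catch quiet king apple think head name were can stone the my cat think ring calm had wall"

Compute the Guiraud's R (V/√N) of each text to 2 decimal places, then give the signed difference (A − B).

0.49

A: V=50, N=51, R=7.00
B: V=46, N=50, R=6.51
Difference = 7.00 − 6.51 = 0.49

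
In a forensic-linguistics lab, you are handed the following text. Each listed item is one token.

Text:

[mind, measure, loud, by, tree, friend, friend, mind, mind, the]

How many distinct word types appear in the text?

7

Distinct types: {by, friend, loud, measure, mind, the, tree}
V = 7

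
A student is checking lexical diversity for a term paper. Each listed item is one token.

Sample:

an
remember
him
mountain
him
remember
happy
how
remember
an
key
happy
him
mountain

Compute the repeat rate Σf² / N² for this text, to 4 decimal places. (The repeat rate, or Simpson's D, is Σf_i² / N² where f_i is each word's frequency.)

0.1633

Frequencies: remember:3, him:3, an:2, mountain:2, happy:2, how:1, key:1
Σf² = 32; N² = 196
Repeat rate = 32 / 196 = 0.1633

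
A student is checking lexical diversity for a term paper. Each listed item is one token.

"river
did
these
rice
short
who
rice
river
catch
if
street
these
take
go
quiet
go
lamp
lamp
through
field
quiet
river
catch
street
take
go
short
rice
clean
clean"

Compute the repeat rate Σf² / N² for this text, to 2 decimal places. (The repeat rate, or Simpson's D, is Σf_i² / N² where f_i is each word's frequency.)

0.07

Frequencies: river:3, rice:3, go:3, these:2, short:2, catch:2, street:2, take:2, quiet:2, lamp:2, clean:2, did:1, who:1, if:1, through:1, field:1
Σf² = 64; N² = 900
Repeat rate = 64 / 900 = 0.07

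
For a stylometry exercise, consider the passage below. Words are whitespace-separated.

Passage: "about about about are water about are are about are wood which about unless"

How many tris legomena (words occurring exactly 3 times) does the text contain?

0

Frequencies: about:6, are:4, water:1, wood:1, which:1, unless:1
Words with frequency 3: (none)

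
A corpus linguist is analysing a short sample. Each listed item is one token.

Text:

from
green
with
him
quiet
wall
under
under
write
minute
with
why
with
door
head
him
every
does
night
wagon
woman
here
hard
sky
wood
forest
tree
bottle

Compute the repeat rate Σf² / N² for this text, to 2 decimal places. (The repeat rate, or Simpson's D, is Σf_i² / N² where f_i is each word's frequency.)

Frequencies: with:3, him:2, under:2, from:1, green:1, quiet:1, wall:1, write:1, minute:1, why:1, door:1, head:1, every:1, does:1, night:1, wagon:1, woman:1, here:1, hard:1, sky:1, … (4 more, each freq 1)
Σf² = 38; N² = 784
Repeat rate = 38 / 784 = 0.05

0.05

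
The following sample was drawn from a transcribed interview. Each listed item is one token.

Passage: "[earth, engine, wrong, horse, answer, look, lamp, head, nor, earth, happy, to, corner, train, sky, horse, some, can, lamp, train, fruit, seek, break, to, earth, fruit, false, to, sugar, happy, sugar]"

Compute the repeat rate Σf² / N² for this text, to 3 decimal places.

Frequencies: earth:3, to:3, horse:2, lamp:2, happy:2, train:2, fruit:2, sugar:2, engine:1, wrong:1, answer:1, look:1, head:1, nor:1, corner:1, sky:1, some:1, can:1, seek:1, break:1, … (1 more, each freq 1)
Σf² = 55; N² = 961
Repeat rate = 55 / 961 = 0.057

0.057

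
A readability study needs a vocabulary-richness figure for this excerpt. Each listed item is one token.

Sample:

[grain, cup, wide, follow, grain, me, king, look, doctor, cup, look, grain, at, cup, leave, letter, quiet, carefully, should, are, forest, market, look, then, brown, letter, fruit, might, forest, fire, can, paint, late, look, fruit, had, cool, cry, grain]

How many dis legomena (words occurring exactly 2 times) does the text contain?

Frequencies: grain:4, look:4, cup:3, letter:2, forest:2, fruit:2, wide:1, follow:1, me:1, king:1, doctor:1, at:1, leave:1, quiet:1, carefully:1, should:1, are:1, market:1, then:1, brown:1, … (8 more, each freq 1)
Words with frequency 2: forest, fruit, letter

3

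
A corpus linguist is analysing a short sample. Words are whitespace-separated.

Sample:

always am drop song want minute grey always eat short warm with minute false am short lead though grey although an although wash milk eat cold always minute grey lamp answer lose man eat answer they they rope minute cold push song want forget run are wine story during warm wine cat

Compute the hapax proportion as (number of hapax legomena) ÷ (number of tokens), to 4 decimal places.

Frequencies: minute:4, always:3, grey:3, eat:3, am:2, song:2, want:2, short:2, warm:2, although:2, cold:2, answer:2, they:2, wine:2, drop:1, with:1, false:1, lead:1, though:1, an:1, … (13 more, each freq 1)
Hapax count = 19; token count = 52.
Ratio = 19 / 52 = 0.3654

0.3654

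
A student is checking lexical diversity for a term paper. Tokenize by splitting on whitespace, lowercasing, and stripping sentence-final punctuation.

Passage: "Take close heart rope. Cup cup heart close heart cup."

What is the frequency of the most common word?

3

Frequencies: heart:3, cup:3, close:2, take:1, rope:1
Most common: 'heart' with frequency 3.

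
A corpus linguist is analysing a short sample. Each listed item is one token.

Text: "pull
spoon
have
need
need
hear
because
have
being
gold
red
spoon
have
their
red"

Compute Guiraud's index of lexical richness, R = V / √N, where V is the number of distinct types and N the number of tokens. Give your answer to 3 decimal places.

2.582

N = 15, V = 10.
√N = 3.872983
R = 10 / 3.872983 = 2.582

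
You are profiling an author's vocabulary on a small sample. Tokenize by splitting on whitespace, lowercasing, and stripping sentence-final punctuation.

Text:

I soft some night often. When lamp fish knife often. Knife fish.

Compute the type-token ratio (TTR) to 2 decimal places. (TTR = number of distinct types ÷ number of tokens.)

0.75

N = 12 tokens, V = 9 types.
TTR = V / N = 9 / 12 = 0.75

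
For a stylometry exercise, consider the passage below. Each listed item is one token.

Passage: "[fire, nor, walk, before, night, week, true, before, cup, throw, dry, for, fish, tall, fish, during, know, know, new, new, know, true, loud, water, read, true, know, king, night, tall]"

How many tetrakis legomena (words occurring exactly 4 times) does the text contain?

1

Frequencies: know:4, true:3, before:2, night:2, fish:2, tall:2, new:2, fire:1, nor:1, walk:1, week:1, cup:1, throw:1, dry:1, for:1, during:1, loud:1, water:1, read:1, king:1
Words with frequency 4: know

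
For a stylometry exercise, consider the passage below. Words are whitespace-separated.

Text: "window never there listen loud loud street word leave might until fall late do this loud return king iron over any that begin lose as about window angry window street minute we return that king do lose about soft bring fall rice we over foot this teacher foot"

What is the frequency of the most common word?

Frequencies: window:3, loud:3, street:2, fall:2, do:2, this:2, return:2, king:2, over:2, that:2, lose:2, about:2, we:2, foot:2, never:1, there:1, listen:1, word:1, leave:1, might:1, … (12 more, each freq 1)
Most common: 'window' with frequency 3.

3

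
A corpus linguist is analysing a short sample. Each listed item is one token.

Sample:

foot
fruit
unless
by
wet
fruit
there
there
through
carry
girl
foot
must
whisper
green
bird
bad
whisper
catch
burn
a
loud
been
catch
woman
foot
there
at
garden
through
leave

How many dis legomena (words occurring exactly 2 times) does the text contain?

4

Frequencies: foot:3, there:3, fruit:2, through:2, whisper:2, catch:2, unless:1, by:1, wet:1, carry:1, girl:1, must:1, green:1, bird:1, bad:1, burn:1, a:1, loud:1, been:1, woman:1, … (3 more, each freq 1)
Words with frequency 2: catch, fruit, through, whisper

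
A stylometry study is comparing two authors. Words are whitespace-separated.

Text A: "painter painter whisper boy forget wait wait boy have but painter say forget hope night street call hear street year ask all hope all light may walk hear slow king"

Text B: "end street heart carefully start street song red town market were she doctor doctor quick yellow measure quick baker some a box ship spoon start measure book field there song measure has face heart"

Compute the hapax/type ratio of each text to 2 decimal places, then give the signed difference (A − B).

A: hapax=13, V=21, ratio=0.62
B: hapax=19, V=26, ratio=0.73
Difference = 0.62 − 0.73 = -0.11

-0.11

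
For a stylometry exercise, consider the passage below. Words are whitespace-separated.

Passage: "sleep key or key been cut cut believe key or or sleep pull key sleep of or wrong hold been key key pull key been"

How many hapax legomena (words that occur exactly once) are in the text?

Frequencies: key:7, or:4, sleep:3, been:3, cut:2, pull:2, believe:1, of:1, wrong:1, hold:1
Hapax (freq=1): believe, hold, of, wrong

4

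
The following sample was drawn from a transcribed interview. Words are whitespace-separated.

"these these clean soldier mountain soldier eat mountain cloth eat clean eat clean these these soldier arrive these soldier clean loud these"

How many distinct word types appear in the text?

8

Distinct types: {arrive, clean, cloth, eat, loud, mountain, soldier, these}
V = 8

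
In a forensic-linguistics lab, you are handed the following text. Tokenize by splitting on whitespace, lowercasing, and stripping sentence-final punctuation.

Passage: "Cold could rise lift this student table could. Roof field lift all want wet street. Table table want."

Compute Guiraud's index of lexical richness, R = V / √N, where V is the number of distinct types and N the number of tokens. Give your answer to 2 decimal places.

3.06

N = 18, V = 13.
√N = 4.242641
R = 13 / 4.242641 = 3.06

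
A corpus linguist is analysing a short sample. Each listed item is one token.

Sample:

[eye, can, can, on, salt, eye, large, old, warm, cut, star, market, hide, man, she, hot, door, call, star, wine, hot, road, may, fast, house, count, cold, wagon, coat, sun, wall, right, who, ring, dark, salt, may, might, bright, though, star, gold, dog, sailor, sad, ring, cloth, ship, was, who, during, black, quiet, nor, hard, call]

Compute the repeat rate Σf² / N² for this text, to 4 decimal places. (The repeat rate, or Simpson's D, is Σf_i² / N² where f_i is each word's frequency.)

0.0249

Frequencies: star:3, eye:2, can:2, salt:2, hot:2, call:2, may:2, who:2, ring:2, on:1, large:1, old:1, warm:1, cut:1, market:1, hide:1, man:1, she:1, door:1, wine:1, … (26 more, each freq 1)
Σf² = 78; N² = 3136
Repeat rate = 78 / 3136 = 0.0249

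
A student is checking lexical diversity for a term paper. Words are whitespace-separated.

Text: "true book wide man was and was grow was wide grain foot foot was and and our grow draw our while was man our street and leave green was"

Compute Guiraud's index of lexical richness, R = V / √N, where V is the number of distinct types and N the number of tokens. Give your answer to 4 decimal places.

2.7854

N = 29, V = 15.
√N = 5.385165
R = 15 / 5.385165 = 2.7854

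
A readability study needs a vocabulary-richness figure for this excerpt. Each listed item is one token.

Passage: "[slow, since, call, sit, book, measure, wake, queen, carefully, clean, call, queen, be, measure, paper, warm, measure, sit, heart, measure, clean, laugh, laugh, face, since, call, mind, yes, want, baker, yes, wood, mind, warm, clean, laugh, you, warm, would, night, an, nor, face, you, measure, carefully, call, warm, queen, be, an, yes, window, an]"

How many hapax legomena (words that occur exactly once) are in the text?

12

Frequencies: measure:5, call:4, warm:4, queen:3, clean:3, laugh:3, yes:3, an:3, since:2, sit:2, carefully:2, be:2, face:2, mind:2, you:2, slow:1, book:1, wake:1, paper:1, heart:1, … (7 more, each freq 1)
Hapax (freq=1): baker, book, heart, night, nor, paper, slow, wake, want, window, wood, would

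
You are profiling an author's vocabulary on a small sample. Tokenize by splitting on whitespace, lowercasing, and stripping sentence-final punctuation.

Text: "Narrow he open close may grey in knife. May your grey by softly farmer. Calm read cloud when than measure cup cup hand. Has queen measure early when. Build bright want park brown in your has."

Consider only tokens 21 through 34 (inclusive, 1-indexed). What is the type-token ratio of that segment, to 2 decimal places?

0.93

Segment tokens 21–34: cup, cup, hand, has, queen, measure, early, when, build, bright, want, park, brown, in
Segment N = 14, segment V = 13.
TTR = 13 / 14 = 0.93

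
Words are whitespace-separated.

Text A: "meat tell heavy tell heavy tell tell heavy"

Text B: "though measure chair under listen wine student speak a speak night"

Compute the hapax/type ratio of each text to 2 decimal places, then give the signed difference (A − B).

-0.57

A: hapax=1, V=3, ratio=0.33
B: hapax=9, V=10, ratio=0.90
Difference = 0.33 − 0.90 = -0.57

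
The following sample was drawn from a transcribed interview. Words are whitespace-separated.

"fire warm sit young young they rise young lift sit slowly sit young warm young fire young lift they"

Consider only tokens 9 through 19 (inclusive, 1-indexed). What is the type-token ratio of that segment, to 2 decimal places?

Segment tokens 9–19: lift, sit, slowly, sit, young, warm, young, fire, young, lift, they
Segment N = 11, segment V = 7.
TTR = 7 / 11 = 0.64

0.64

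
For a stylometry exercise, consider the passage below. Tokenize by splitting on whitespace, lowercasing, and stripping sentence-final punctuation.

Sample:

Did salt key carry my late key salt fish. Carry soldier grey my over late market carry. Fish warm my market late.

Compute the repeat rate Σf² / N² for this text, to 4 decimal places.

0.0992

Frequencies: carry:3, my:3, late:3, salt:2, key:2, fish:2, market:2, did:1, soldier:1, grey:1, over:1, warm:1
Σf² = 48; N² = 484
Repeat rate = 48 / 484 = 0.0992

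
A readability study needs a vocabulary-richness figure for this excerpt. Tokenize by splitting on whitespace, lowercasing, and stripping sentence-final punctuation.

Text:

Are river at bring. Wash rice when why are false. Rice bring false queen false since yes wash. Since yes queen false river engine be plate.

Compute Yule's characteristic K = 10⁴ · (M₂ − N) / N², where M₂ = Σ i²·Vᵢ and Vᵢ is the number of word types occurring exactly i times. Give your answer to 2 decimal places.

414.20

Frequencies: false:4, are:2, river:2, bring:2, wash:2, rice:2, queen:2, since:2, yes:2, at:1, when:1, why:1, engine:1, be:1, plate:1
N = 26. Frequency spectrum: V_1=6, V_2=8, V_4=1
M₂ = 1²·6 + 2²·8 + 4²·1 = 54
K = 10000 × (54 − 26) / 26² = 414.20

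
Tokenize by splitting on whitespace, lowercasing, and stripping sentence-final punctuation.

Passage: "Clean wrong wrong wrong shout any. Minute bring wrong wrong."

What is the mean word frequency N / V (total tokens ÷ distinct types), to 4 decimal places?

N = 10 tokens, V = 6 types.
Mean frequency = N / V = 10 / 6 = 1.6667

1.6667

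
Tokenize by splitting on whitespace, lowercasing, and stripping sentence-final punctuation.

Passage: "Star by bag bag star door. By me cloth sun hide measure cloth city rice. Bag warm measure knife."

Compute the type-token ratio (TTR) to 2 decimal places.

0.68

N = 19 tokens, V = 13 types.
TTR = V / N = 13 / 19 = 0.68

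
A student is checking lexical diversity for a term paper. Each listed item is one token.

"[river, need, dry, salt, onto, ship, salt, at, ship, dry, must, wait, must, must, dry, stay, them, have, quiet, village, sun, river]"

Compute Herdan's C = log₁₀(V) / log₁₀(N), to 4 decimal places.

N = 22, V = 15.
log₁₀(V) = 1.176091, log₁₀(N) = 1.342423
C = 1.176091 / 1.342423 = 0.8761

0.8761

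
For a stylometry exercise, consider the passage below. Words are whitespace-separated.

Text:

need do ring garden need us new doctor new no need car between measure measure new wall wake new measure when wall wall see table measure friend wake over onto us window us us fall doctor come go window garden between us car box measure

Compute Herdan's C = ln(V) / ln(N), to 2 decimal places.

0.83

N = 45, V = 24.
ln(V) = 3.178054, ln(N) = 3.806662
C = 3.178054 / 3.806662 = 0.83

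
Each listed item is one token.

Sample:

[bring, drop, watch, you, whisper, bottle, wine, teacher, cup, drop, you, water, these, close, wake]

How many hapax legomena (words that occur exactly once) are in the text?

11

Frequencies: drop:2, you:2, bring:1, watch:1, whisper:1, bottle:1, wine:1, teacher:1, cup:1, water:1, these:1, close:1, wake:1
Hapax (freq=1): bottle, bring, close, cup, teacher, these, wake, watch, water, whisper, wine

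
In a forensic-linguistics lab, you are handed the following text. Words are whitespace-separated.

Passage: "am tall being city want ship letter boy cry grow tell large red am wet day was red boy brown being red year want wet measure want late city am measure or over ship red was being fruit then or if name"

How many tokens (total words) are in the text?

42

Tokens: am, tall, being, city, want, ship, letter, boy, cry, grow, tell, large, red, am, wet, day, was, red, boy, brown, being, red, year, want, wet, measure, want, late, city, am, measure, or, over, ship, red, was, being, fruit, then, or, if, name
N = 42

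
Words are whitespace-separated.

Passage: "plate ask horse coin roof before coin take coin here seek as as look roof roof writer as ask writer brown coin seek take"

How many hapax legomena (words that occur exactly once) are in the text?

6

Frequencies: coin:4, roof:3, as:3, ask:2, take:2, seek:2, writer:2, plate:1, horse:1, before:1, here:1, look:1, brown:1
Hapax (freq=1): before, brown, here, horse, look, plate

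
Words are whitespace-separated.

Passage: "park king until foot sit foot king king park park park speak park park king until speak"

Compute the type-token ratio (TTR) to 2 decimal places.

0.35

N = 17 tokens, V = 6 types.
TTR = V / N = 6 / 17 = 0.35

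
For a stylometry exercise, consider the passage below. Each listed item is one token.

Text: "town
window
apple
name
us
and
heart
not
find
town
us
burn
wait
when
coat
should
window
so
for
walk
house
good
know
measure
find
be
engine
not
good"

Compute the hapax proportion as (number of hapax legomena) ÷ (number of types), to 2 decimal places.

0.74

Frequencies: town:2, window:2, us:2, not:2, find:2, good:2, apple:1, name:1, and:1, heart:1, burn:1, wait:1, when:1, coat:1, should:1, so:1, for:1, walk:1, house:1, know:1, … (3 more, each freq 1)
Hapax count = 17; type count = 23.
Ratio = 17 / 23 = 0.74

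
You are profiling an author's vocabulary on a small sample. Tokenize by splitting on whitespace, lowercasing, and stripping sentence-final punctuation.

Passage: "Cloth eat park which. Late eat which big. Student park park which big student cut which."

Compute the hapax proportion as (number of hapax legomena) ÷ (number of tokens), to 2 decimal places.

Frequencies: which:4, park:3, eat:2, big:2, student:2, cloth:1, late:1, cut:1
Hapax count = 3; token count = 16.
Ratio = 3 / 16 = 0.19

0.19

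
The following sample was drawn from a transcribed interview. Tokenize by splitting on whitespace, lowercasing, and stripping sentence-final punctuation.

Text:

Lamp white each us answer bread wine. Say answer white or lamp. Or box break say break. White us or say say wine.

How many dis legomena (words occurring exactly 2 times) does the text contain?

5

Frequencies: say:4, white:3, or:3, lamp:2, us:2, answer:2, wine:2, break:2, each:1, bread:1, box:1
Words with frequency 2: answer, break, lamp, us, wine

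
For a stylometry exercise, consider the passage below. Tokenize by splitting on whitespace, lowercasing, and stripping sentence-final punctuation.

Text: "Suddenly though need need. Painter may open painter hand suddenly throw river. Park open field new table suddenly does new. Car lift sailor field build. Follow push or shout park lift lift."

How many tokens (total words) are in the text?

32

Tokens: suddenly, though, need, need, painter, may, open, painter, hand, suddenly, throw, river, park, open, field, new, table, suddenly, does, new, car, lift, sailor, field, build, follow, push, or, shout, park, lift, lift
N = 32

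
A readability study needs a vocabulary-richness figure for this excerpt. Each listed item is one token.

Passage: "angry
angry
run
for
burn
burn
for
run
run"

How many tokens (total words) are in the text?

9

Tokens: angry, angry, run, for, burn, burn, for, run, run
N = 9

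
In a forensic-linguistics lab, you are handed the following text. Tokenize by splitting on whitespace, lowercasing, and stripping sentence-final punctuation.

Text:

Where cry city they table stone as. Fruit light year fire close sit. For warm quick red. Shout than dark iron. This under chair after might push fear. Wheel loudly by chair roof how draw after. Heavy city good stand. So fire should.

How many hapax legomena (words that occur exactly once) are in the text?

35

Frequencies: city:2, fire:2, chair:2, after:2, where:1, cry:1, they:1, table:1, stone:1, as:1, fruit:1, light:1, year:1, close:1, sit:1, for:1, warm:1, quick:1, red:1, shout:1, … (19 more, each freq 1)
Hapax (freq=1): as, by, close, cry, dark, draw, fear, for, fruit, good, heavy, how, iron, light, loudly, might, push, quick, red, roof, should, shout, sit, so, stand, stone, table, than, they, this, under, warm, wheel, where, year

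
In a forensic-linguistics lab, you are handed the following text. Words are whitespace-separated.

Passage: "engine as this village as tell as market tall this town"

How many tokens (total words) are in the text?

Tokens: engine, as, this, village, as, tell, as, market, tall, this, town
N = 11

11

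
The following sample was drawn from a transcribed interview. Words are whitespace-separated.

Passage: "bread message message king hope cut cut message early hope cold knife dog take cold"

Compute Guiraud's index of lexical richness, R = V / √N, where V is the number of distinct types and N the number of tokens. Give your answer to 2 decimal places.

N = 15, V = 10.
√N = 3.872983
R = 10 / 3.872983 = 2.58

2.58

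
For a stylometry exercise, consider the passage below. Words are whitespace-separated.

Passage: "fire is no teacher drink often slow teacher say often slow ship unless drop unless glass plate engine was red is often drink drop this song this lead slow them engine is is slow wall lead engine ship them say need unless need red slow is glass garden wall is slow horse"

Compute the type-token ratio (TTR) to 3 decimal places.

N = 52 tokens, V = 24 types.
TTR = V / N = 24 / 52 = 0.462

0.462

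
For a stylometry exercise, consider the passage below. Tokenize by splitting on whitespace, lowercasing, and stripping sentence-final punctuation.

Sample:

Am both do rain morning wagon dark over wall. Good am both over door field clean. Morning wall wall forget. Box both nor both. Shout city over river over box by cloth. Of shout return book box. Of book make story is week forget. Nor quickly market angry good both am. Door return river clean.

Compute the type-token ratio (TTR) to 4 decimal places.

0.5636

N = 55 tokens, V = 31 types.
TTR = V / N = 31 / 55 = 0.5636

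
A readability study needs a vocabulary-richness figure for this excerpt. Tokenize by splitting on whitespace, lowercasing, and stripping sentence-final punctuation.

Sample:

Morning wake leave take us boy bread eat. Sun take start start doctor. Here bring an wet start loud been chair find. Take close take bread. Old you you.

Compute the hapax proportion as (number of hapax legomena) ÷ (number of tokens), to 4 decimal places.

Frequencies: take:4, start:3, bread:2, you:2, morning:1, wake:1, leave:1, us:1, boy:1, eat:1, sun:1, doctor:1, here:1, bring:1, an:1, wet:1, loud:1, been:1, chair:1, find:1, … (2 more, each freq 1)
Hapax count = 18; token count = 29.
Ratio = 18 / 29 = 0.6207

0.6207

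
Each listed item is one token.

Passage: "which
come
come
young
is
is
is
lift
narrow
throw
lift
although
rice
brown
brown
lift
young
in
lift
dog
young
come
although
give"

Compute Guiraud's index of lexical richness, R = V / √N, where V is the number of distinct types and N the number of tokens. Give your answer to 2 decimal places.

2.65

N = 24, V = 13.
√N = 4.898979
R = 13 / 4.898979 = 2.65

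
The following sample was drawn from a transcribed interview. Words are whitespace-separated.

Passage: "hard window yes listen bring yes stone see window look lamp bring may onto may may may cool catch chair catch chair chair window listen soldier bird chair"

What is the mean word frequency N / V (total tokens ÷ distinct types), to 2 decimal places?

N = 28 tokens, V = 16 types.
Mean frequency = N / V = 28 / 16 = 1.75

1.75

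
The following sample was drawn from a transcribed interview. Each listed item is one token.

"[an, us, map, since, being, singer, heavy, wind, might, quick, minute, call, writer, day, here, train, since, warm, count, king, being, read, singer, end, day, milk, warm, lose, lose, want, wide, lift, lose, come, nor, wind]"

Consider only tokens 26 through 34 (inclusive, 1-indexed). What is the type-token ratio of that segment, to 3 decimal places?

Segment tokens 26–34: milk, warm, lose, lose, want, wide, lift, lose, come
Segment N = 9, segment V = 7.
TTR = 7 / 9 = 0.778

0.778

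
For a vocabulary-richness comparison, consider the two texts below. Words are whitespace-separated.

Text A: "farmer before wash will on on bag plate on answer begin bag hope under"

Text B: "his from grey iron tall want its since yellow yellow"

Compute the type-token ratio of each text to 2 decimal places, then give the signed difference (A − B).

-0.11

TTR(A) = 11/14 = 0.79
TTR(B) = 9/10 = 0.90
Difference = 0.79 − 0.90 = -0.11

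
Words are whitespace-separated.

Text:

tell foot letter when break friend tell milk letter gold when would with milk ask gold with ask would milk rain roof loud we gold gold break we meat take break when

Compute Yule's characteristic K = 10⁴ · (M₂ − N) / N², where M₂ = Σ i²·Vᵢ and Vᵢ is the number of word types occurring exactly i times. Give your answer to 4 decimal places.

Frequencies: gold:4, when:3, break:3, milk:3, tell:2, letter:2, would:2, with:2, ask:2, we:2, foot:1, friend:1, rain:1, roof:1, loud:1, meat:1, take:1
N = 32. Frequency spectrum: V_1=7, V_2=6, V_3=3, V_4=1
M₂ = 1²·7 + 2²·6 + 3²·3 + 4²·1 = 74
K = 10000 × (74 − 32) / 32² = 410.1563

410.1563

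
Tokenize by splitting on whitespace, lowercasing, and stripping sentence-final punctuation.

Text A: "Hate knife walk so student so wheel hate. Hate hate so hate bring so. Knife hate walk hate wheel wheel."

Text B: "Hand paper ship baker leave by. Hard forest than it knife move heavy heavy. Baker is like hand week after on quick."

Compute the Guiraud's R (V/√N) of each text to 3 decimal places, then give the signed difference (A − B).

-2.486

A: V=7, N=20, R=1.565
B: V=19, N=22, R=4.051
Difference = 1.565 − 4.051 = -2.486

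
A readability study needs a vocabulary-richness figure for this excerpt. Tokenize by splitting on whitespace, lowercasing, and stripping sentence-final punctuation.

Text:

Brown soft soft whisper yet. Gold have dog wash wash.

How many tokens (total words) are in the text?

Tokens: brown, soft, soft, whisper, yet, gold, have, dog, wash, wash
N = 10

10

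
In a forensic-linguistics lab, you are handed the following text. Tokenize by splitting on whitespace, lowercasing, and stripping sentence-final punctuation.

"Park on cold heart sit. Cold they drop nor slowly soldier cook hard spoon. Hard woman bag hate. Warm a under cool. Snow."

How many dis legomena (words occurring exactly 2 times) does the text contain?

2

Frequencies: cold:2, hard:2, park:1, on:1, heart:1, sit:1, they:1, drop:1, nor:1, slowly:1, soldier:1, cook:1, spoon:1, woman:1, bag:1, hate:1, warm:1, a:1, under:1, cool:1, … (1 more, each freq 1)
Words with frequency 2: cold, hard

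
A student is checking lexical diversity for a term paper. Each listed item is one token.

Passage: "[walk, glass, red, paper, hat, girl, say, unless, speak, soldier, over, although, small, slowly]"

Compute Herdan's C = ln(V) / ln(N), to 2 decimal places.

1.00

N = 14, V = 14.
ln(V) = 2.639057, ln(N) = 2.639057
C = 2.639057 / 2.639057 = 1.00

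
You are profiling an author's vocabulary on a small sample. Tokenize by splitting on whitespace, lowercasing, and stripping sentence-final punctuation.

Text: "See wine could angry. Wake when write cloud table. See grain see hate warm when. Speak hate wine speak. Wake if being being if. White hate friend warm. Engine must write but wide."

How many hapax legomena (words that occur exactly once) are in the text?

Frequencies: see:3, hate:3, wine:2, wake:2, when:2, write:2, warm:2, speak:2, if:2, being:2, could:1, angry:1, cloud:1, table:1, grain:1, white:1, friend:1, engine:1, must:1, but:1, … (1 more, each freq 1)
Hapax (freq=1): angry, but, cloud, could, engine, friend, grain, must, table, white, wide

11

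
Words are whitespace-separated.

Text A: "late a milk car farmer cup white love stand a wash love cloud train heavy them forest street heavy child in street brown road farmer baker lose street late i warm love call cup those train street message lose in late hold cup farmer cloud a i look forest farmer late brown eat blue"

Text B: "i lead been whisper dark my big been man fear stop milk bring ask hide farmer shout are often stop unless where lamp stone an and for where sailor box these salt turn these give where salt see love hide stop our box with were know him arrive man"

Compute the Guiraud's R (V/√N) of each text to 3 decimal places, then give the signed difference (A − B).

A: V=31, N=54, R=4.219
B: V=39, N=49, R=5.571
Difference = 4.219 − 5.571 = -1.352

-1.352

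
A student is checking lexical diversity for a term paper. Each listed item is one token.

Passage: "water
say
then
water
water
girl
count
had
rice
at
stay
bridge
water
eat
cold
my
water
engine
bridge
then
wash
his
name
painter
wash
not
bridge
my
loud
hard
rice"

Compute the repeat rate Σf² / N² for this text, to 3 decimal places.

0.068

Frequencies: water:5, bridge:3, then:2, rice:2, my:2, wash:2, say:1, girl:1, count:1, had:1, at:1, stay:1, eat:1, cold:1, engine:1, his:1, name:1, painter:1, not:1, loud:1, … (1 more, each freq 1)
Σf² = 65; N² = 961
Repeat rate = 65 / 961 = 0.068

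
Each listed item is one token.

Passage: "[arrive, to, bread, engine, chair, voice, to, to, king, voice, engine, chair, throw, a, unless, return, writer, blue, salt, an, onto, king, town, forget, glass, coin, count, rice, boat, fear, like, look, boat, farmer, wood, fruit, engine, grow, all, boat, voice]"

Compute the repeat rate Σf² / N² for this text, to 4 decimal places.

0.0410

Frequencies: to:3, engine:3, voice:3, boat:3, chair:2, king:2, arrive:1, bread:1, throw:1, a:1, unless:1, return:1, writer:1, blue:1, salt:1, an:1, onto:1, town:1, forget:1, glass:1, … (11 more, each freq 1)
Σf² = 69; N² = 1681
Repeat rate = 69 / 1681 = 0.0410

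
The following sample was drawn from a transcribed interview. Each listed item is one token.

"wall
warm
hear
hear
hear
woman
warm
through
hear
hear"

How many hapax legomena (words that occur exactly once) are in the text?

3

Frequencies: hear:5, warm:2, wall:1, woman:1, through:1
Hapax (freq=1): through, wall, woman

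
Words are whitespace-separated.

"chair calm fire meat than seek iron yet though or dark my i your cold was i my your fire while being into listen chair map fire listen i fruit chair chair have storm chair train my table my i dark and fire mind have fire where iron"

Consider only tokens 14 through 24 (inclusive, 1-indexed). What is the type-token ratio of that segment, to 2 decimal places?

Segment tokens 14–24: your, cold, was, i, my, your, fire, while, being, into, listen
Segment N = 11, segment V = 10.
TTR = 10 / 11 = 0.91

0.91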